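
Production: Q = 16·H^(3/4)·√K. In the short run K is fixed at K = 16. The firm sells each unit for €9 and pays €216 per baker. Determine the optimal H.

H* = 16

With K = 16, MP_H = (3/4)·16·H^(-1/4)·16^(1/2) = 48·H^(-1/4).
Profit maximization for a price taker requires P·MP_H = w: 9·48·H^(-1/4) = 216.
So H^(-1/4) = 0.5, which gives H = 16.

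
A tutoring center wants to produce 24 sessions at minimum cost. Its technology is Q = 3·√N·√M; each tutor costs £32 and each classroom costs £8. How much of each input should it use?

Cost minimization requires the marginal rate of technical substitution to equal the input-price ratio: MP_N/MP_M = w/r.
Here MP_N/MP_M = (1/2)·(M/N)/(1/2) = (M/N). Setting this equal to 32/8 = 4 gives M = 4N.
Substituting into Q = 24: 3·N^(1/2)·(4N)^(1/2) = 24.
Solving, N = 4 and M = 16.

N* = 4, M* = 16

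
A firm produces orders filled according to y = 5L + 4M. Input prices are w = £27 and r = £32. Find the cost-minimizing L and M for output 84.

The inputs are perfect substitutes, so the firm uses whichever has the lower cost per unit of output.
Cost per unit of output via L is w/5 = 5.4; via M it is r/4 = 8. L is cheaper.
Producing y = 84 with L alone: L = 16.8, M = 0.

L* = 16.8, M* = 0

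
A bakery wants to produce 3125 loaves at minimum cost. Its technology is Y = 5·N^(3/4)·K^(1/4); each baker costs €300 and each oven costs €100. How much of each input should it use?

Cost minimization requires the marginal rate of technical substitution to equal the input-price ratio: MP_N/MP_K = w/r.
Here MP_N/MP_K = (3/4)·(K/N)/(1/4) = 3·(K/N). Setting this equal to 300/100 = 3 gives K = N.
Substituting into Y = 3125: 5·N^(3/4)·(N)^(1/4) = 3125.
Solving, N = 625 and K = 625.

N* = 625, K* = 625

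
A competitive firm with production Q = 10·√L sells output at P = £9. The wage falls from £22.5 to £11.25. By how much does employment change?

ΔL = 12

From P·MP_L = w with MP_L = 5·L^(-1/2), the labor demand is L(w) = (45/w)^(2).
At w = 22.5: L = 4. At w = 11.25: L = 16.
ΔL = 16 − 4 = 12.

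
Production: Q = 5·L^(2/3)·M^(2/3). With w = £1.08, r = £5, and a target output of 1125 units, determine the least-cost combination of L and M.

Cost minimization requires the marginal rate of technical substitution to equal the input-price ratio: MP_L/MP_M = w/r.
Here MP_L/MP_M = (2/3)·(M/L)/(2/3) = (M/L). Setting this equal to 1.08/5 = 0.216 gives M = 0.216L.
Substituting into Q = 1125: 5·L^(2/3)·(0.216L)^(2/3) = 1125.
Solving, L = 125 and M = 27.

L* = 125, M* = 27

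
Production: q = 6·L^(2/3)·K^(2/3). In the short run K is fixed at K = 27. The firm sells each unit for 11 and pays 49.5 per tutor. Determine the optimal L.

With K = 27, MP_L = (2/3)·6·L^(-1/3)·27^(2/3) = 36·L^(-1/3).
Profit maximization for a price taker requires P·MP_L = w: 11·36·L^(-1/3) = 49.5.
So L^(-1/3) = 0.125, which gives L = 512.

L* = 512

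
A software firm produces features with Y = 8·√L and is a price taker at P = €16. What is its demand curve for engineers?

MP_L = (1/2)·8·L^(-1/2) = 4·L^(-1/2).
Setting P·MP_L = w: 64·L^(-1/2) = w.
Solving for L: L^(-1/2) = w/64, so L = (64/w)^(2).

L(w) = 4096/w²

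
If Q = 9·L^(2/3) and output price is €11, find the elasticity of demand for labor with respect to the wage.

ε = -3

MP_L = (2/3)·9·L^(-1/3), so P·MP_L = w gives 66·L^(-1/3) = w.
Solving, L(w) = (66/w)^(3). This is a constant-elasticity form: L ∝ w^(−3), so ε = −3.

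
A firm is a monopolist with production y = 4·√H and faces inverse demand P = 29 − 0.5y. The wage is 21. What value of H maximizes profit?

Marginal revenue from the inverse demand is MR = 29 − y.
The marginal product is MP_H = 2·H^(-1/2).
A monopolist hires until marginal revenue product equals the wage: MR·MP_H = w.
At H, y = 4·√H. Substituting and solving: (29 − 4·√H)·2·H^(-1/2) = 21 gives H = 4.

H* = 4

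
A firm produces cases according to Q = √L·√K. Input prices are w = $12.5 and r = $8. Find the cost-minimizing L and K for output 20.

Cost minimization requires the marginal rate of technical substitution to equal the input-price ratio: MP_L/MP_K = w/r.
Here MP_L/MP_K = (1/2)·(K/L)/(1/2) = (K/L). Setting this equal to 12.5/8 = 1.5625 gives K = 1.5625L.
Substituting into Q = 20: L^(1/2)·(1.5625L)^(1/2) = 20.
Solving, L = 16 and K = 25.

L* = 16, K* = 25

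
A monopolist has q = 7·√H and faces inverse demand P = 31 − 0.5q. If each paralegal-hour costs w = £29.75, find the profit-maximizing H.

H* = 4

Marginal revenue from the inverse demand is MR = 31 − q.
The marginal product is MP_H = 3.5·H^(-1/2).
A monopolist hires until marginal revenue product equals the wage: MR·MP_H = w.
At H, q = 7·√H. Substituting and solving: (31 − 7·√H)·3.5·H^(-1/2) = 29.75 gives H = 4.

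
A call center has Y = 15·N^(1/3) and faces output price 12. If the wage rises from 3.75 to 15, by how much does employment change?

From P·MP_N = w with MP_N = 5·N^(-2/3), the labor demand is N(w) = (60/w)^(3/2).
At w = 3.75: N = 64. At w = 15: N = 8.
ΔN = 8 − 64 = -56.

ΔN = -56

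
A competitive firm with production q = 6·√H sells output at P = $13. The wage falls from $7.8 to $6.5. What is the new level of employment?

H* = 36

From P·MP_H = w with MP_H = 3·H^(-1/2), the labor demand is H(w) = (39/w)^(2).
At w = 7.8: H = 25. At w = 6.5: H = 36.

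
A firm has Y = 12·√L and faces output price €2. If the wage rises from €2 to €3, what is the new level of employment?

L* = 16

From P·MP_L = w with MP_L = 6·L^(-1/2), the labor demand is L(w) = (12/w)^(2).
At w = 2: L = 36. At w = 3: L = 16.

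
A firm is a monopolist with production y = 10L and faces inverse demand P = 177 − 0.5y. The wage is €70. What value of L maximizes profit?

L* = 17

Marginal revenue from the inverse demand is MR = 177 − y.
The marginal product is MP_L = 10.
A monopolist hires until marginal revenue product equals the wage: MR·MP_L = w.
(177 − 10L)·10 = 70, so L = 17.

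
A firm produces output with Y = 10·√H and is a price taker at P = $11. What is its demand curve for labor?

H(w) = 3025/w²

MP_H = (1/2)·10·H^(-1/2) = 5·H^(-1/2).
Setting P·MP_H = w: 55·H^(-1/2) = w.
Solving for H: H^(-1/2) = w/55, so H = (55/w)^(2).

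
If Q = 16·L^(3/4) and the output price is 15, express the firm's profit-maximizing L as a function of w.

L(w) = (180/w)^(4)

MP_L = (3/4)·16·L^(-1/4) = 12·L^(-1/4).
Setting P·MP_L = w: 180·L^(-1/4) = w.
Solving for L: L^(-1/4) = w/180, so L = (180/w)^(4).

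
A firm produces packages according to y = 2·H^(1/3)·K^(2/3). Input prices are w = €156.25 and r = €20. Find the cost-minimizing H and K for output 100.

Cost minimization requires the marginal rate of technical substitution to equal the input-price ratio: MP_H/MP_K = w/r.
Here MP_H/MP_K = (1/3)·(K/H)/(2/3) = 0.5·(K/H). Setting this equal to 156.25/20 = 7.8125 gives K = 15.625H.
Substituting into y = 100: 2·H^(1/3)·(15.625H)^(2/3) = 100.
Solving, H = 8 and K = 125.

H* = 8, K* = 125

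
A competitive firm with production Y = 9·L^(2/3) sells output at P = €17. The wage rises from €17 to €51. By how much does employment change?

From P·MP_L = w with MP_L = 6·L^(-1/3), the labor demand is L(w) = (102/w)^(3).
At w = 17: L = 216. At w = 51: L = 8.
ΔL = 8 − 216 = -208.

ΔL = -208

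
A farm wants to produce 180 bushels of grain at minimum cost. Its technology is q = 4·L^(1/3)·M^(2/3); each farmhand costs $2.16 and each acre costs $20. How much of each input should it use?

Cost minimization requires the marginal rate of technical substitution to equal the input-price ratio: MP_L/MP_M = w/r.
Here MP_L/MP_M = (1/3)·(M/L)/(2/3) = 0.5·(M/L). Setting this equal to 2.16/20 = 0.108 gives M = 0.216L.
Substituting into q = 180: 4·L^(1/3)·(0.216L)^(2/3) = 180.
Solving, L = 125 and M = 27.

L* = 125, M* = 27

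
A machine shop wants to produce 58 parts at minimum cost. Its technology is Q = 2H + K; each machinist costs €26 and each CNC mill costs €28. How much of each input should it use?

H* = 29, K* = 0

The inputs are perfect substitutes, so the firm uses whichever has the lower cost per unit of output.
Cost per unit of output via H is 13; via K it is 28. H is cheaper.
Producing Q = 58 with H alone: H = 29, K = 0.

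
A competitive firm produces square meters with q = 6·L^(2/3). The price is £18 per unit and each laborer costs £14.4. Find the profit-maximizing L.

MP_L = (2/3)·6·L^(-1/3) = 4·L^(-1/3).
Profit maximization for a price taker requires P·MP_L = w: 18·4·L^(-1/3) = 14.4.
So L^(-1/3) = 0.2, which gives L = 125.

L* = 125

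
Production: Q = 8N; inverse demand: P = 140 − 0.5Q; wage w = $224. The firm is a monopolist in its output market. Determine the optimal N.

Marginal revenue from the inverse demand is MR = 140 − Q.
The marginal product is MP_N = 8.
A monopolist hires until marginal revenue product equals the wage: MR·MP_N = w.
(140 − 8N)·8 = 224, so N = 14.

N* = 14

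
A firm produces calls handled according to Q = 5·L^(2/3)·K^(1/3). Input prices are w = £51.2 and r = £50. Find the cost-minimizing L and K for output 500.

L* = 125, K* = 64

Cost minimization requires the marginal rate of technical substitution to equal the input-price ratio: MP_L/MP_K = w/r.
Here MP_L/MP_K = (2/3)·(K/L)/(1/3) = 2·(K/L). Setting this equal to 51.2/50 = 1.024 gives K = 0.512L.
Substituting into Q = 500: 5·L^(2/3)·(0.512L)^(1/3) = 500.
Solving, L = 125 and K = 64.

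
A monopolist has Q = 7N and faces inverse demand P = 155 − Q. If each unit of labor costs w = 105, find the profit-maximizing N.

N* = 10

Marginal revenue from the inverse demand is MR = 155 − 2Q.
The marginal product is MP_N = 7.
A monopolist hires until marginal revenue product equals the wage: MR·MP_N = w.
(155 − 14N)·7 = 105, so N = 10.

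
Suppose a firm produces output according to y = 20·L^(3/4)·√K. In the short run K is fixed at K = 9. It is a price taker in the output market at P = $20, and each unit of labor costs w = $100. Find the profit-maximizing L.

L* = 6561

With K = 9, MP_L = (3/4)·20·L^(-1/4)·9^(1/2) = 45·L^(-1/4).
Profit maximization for a price taker requires P·MP_L = w: 20·45·L^(-1/4) = 100.
So L^(-1/4) = 1/9, which gives L = 6561.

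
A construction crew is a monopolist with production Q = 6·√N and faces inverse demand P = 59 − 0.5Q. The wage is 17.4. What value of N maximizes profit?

Marginal revenue from the inverse demand is MR = 59 − Q.
The marginal product is MP_N = 3·N^(-1/2).
A monopolist hires until marginal revenue product equals the wage: MR·MP_N = w.
At N, Q = 6·√N. Substituting and solving: (59 − 6·√N)·3·N^(-1/2) = 17.4 gives N = 25.

N* = 25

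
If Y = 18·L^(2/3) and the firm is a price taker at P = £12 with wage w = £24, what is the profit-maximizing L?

L* = 216

MP_L = (2/3)·18·L^(-1/3) = 12·L^(-1/3).
Profit maximization for a price taker requires P·MP_L = w: 12·12·L^(-1/3) = 24.
So L^(-1/3) = 1/6, which gives L = 216.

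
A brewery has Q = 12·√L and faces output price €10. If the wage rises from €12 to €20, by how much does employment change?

From P·MP_L = w with MP_L = 6·L^(-1/2), the labor demand is L(w) = (60/w)^(2).
At w = 12: L = 25. At w = 20: L = 9.
ΔL = 9 − 25 = -16.

ΔL = -16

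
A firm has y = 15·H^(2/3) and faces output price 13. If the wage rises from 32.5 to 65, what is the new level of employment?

H* = 8

From P·MP_H = w with MP_H = 10·H^(-1/3), the labor demand is H(w) = (130/w)^(3).
At w = 32.5: H = 64. At w = 65: H = 8.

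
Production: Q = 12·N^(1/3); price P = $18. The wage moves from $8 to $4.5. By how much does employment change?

From P·MP_N = w with MP_N = 4·N^(-2/3), the labor demand is N(w) = (72/w)^(3/2).
At w = 8: N = 27. At w = 4.5: N = 64.
ΔN = 64 − 27 = 37.

ΔN = 37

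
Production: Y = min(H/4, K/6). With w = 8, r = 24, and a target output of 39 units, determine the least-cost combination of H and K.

H* = 156, K* = 234

With a fixed-proportions technology, the cost-minimizing bundle uses no slack in either input: H/4 = K/6 = Y.
So H = 4·39 = 156 and K = 6·39 = 234.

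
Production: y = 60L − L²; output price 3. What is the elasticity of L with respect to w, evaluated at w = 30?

ε = -0.2

From P·MP_L = w with MP_L = 60 − 2L, labor demand is L(w) = (60 − w/3)/2.
dL/dw = −1/(6) = -1/6.
At w = 30, L = 25, so ε = (dL/dw)·(w/L) = (-1/6)·(30/25) = -0.2.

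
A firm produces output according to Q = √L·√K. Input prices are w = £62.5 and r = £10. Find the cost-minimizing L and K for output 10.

Cost minimization requires the marginal rate of technical substitution to equal the input-price ratio: MP_L/MP_K = w/r.
Here MP_L/MP_K = (1/2)·(K/L)/(1/2) = (K/L). Setting this equal to 62.5/10 = 6.25 gives K = 6.25L.
Substituting into Q = 10: L^(1/2)·(6.25L)^(1/2) = 10.
Solving, L = 4 and K = 25.

L* = 4, K* = 25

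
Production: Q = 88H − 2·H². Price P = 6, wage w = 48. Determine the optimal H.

H* = 20

The marginal product of H is MP_H = 88 − 4H.
A price-taking firm hires until the value of the marginal product equals the wage: P·MP_H = w, so 6·(88 − 4H) = 48.
Then 88 − 4H = 8, giving H = 20.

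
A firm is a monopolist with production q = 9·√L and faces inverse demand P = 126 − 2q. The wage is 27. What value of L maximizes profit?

Marginal revenue from the inverse demand is MR = 126 − 4q.
The marginal product is MP_L = 4.5·L^(-1/2).
A monopolist hires until marginal revenue product equals the wage: MR·MP_L = w.
At L, q = 9·√L. Substituting and solving: (126 − 36·√L)·4.5·L^(-1/2) = 27 gives L = 9.

L* = 9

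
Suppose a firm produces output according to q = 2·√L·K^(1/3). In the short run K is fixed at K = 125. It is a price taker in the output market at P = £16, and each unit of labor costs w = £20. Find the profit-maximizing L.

With K = 125, MP_L = (1/2)·2·L^(-1/2)·125^(1/3) = 5·L^(-1/2).
Profit maximization for a price taker requires P·MP_L = w: 16·5·L^(-1/2) = 20.
So L^(-1/2) = 0.25, which gives L = 16.

L* = 16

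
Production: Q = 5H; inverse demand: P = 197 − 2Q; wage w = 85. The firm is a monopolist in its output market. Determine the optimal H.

Marginal revenue from the inverse demand is MR = 197 − 4Q.
The marginal product is MP_H = 5.
A monopolist hires until marginal revenue product equals the wage: MR·MP_H = w.
(197 − 20H)·5 = 85, so H = 9.

H* = 9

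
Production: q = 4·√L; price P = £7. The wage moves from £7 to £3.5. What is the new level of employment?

From P·MP_L = w with MP_L = 2·L^(-1/2), the labor demand is L(w) = (14/w)^(2).
At w = 7: L = 4. At w = 3.5: L = 16.

L* = 16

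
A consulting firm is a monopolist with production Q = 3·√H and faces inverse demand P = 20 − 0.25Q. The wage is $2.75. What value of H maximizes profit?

Marginal revenue from the inverse demand is MR = 20 − 0.5Q.
The marginal product is MP_H = 1.5·H^(-1/2).
A monopolist hires until marginal revenue product equals the wage: MR·MP_H = w.
At H, Q = 3·√H. Substituting and solving: (20 − 1.5·√H)·1.5·H^(-1/2) = 2.75 gives H = 36.

H* = 36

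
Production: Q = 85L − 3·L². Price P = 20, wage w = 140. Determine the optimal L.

The marginal product of L is MP_L = 85 − 6L.
A price-taking firm hires until the value of the marginal product equals the wage: P·MP_L = w, so 20·(85 − 6L) = 140.
Then 85 − 6L = 7, giving L = 13.

L* = 13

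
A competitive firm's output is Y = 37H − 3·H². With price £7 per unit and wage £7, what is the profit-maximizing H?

The marginal product of H is MP_H = 37 − 6H.
A price-taking firm hires until the value of the marginal product equals the wage: P·MP_H = w, so 7·(37 − 6H) = 7.
Then 37 − 6H = 1, giving H = 6.

H* = 6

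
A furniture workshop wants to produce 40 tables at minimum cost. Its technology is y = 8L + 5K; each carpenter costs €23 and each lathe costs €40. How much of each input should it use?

The inputs are perfect substitutes, so the firm uses whichever has the lower cost per unit of output.
Cost per unit of output via L is w/8 = 2.875; via K it is r/5 = 8. L is cheaper.
Producing y = 40 with L alone: L = 5, K = 0.

L* = 5, K* = 0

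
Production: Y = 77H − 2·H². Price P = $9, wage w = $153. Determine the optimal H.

The marginal product of H is MP_H = 77 − 4H.
A price-taking firm hires until the value of the marginal product equals the wage: P·MP_H = w, so 9·(77 − 4H) = 153.
Then 77 − 4H = 17, giving H = 15.

H* = 15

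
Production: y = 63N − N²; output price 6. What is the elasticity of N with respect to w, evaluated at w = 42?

ε = -0.125

From P·MP_N = w with MP_N = 63 − 2N, labor demand is N(w) = (63 − w/6)/2.
dN/dw = −1/(12) = -1/12.
At w = 42, N = 28, so ε = (dN/dw)·(w/N) = (-1/12)·(42/28) = -0.125.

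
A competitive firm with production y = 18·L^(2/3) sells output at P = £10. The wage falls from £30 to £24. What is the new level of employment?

From P·MP_L = w with MP_L = 12·L^(-1/3), the labor demand is L(w) = (120/w)^(3).
At w = 30: L = 64. At w = 24: L = 125.

L* = 125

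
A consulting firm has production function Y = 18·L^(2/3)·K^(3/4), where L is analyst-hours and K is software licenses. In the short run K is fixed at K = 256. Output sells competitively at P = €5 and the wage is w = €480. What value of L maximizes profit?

With K = 256, MP_L = (2/3)·18·L^(-1/3)·256^(3/4) = 768·L^(-1/3).
Profit maximization for a price taker requires P·MP_L = w: 5·768·L^(-1/3) = 480.
So L^(-1/3) = 0.125, which gives L = 512.

L* = 512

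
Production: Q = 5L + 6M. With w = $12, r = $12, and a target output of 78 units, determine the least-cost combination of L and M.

The inputs are perfect substitutes, so the firm uses whichever has the lower cost per unit of output.
Cost per unit of output via L is w/5 = 2.4; via M it is r/6 = 2. M is cheaper.
Producing Q = 78 with M alone: L = 0, M = 13.

L* = 0, M* = 13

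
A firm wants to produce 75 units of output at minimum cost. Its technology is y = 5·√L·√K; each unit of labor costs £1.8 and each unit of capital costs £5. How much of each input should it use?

L* = 25, K* = 9

Cost minimization requires the marginal rate of technical substitution to equal the input-price ratio: MP_L/MP_K = w/r.
Here MP_L/MP_K = (1/2)·(K/L)/(1/2) = (K/L). Setting this equal to 1.8/5 = 0.36 gives K = 0.36L.
Substituting into y = 75: 5·L^(1/2)·(0.36L)^(1/2) = 75.
Solving, L = 25 and K = 9.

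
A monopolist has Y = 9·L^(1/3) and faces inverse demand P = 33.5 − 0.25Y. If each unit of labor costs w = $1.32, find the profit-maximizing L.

L* = 125

Marginal revenue from the inverse demand is MR = 33.5 − 0.5Y.
The marginal product is MP_L = 3·L^(-2/3).
A monopolist hires until marginal revenue product equals the wage: MR·MP_L = w.
At L, Y = 9·L^(1/3). Substituting and solving: (33.5 − 4.5·L^(1/3))·3·L^(-2/3) = 1.32 gives L = 125.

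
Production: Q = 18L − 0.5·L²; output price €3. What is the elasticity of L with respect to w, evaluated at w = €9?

From P·MP_L = w with MP_L = 18 − L, labor demand is L(w) = 18 − w/3.
dL/dw = −1/(3) = -1/3.
At w = 9, L = 15, so ε = (dL/dw)·(w/L) = (-1/3)·(9/15) = -0.2.

ε = -0.2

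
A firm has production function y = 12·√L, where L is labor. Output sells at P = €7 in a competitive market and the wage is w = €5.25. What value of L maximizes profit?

L* = 64

MP_L = (1/2)·12·L^(-1/2) = 6·L^(-1/2).
Profit maximization for a price taker requires P·MP_L = w: 7·6·L^(-1/2) = 5.25.
So L^(-1/2) = 0.125, which gives L = 64.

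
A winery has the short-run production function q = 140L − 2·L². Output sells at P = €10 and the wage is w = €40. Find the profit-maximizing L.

The marginal product of L is MP_L = 140 − 4L.
A price-taking firm hires until the value of the marginal product equals the wage: P·MP_L = w, so 10·(140 − 4L) = 40.
Then 140 − 4L = 4, giving L = 34.

L* = 34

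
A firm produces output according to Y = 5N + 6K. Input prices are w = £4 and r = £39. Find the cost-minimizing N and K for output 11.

N* = 2.2, K* = 0

The inputs are perfect substitutes, so the firm uses whichever has the lower cost per unit of output.
Cost per unit of output via N is w/5 = 0.8; via K it is r/6 = 6.5. N is cheaper.
Producing Y = 11 with N alone: N = 2.2, K = 0.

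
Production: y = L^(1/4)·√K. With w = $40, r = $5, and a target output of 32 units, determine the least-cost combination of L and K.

L* = 16, K* = 256

Cost minimization requires the marginal rate of technical substitution to equal the input-price ratio: MP_L/MP_K = w/r.
Here MP_L/MP_K = (1/4)·(K/L)/(1/2) = 0.5·(K/L). Setting this equal to 40/5 = 8 gives K = 16L.
Substituting into y = 32: L^(1/4)·(16L)^(1/2) = 32.
Solving, L = 16 and K = 256.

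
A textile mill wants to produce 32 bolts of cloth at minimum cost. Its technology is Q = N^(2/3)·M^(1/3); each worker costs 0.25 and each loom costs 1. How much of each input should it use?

N* = 64, M* = 8

Cost minimization requires the marginal rate of technical substitution to equal the input-price ratio: MP_N/MP_M = w/r.
Here MP_N/MP_M = (2/3)·(M/N)/(1/3) = 2·(M/N). Setting this equal to 0.25/1 = 0.25 gives M = 0.125N.
Substituting into Q = 32: N^(2/3)·(0.125N)^(1/3) = 32.
Solving, N = 64 and M = 8.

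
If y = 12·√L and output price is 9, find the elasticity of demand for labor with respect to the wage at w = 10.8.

MP_L = (1/2)·12·L^(-1/2), so P·MP_L = w gives 54·L^(-1/2) = w.
Solving, L(w) = (54/w)^(2). This is a constant-elasticity form: L ∝ w^(−2), so ε = −2.

ε = -2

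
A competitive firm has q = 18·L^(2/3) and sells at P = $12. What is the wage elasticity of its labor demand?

MP_L = (2/3)·18·L^(-1/3), so P·MP_L = w gives 144·L^(-1/3) = w.
Solving, L(w) = (144/w)^(3). This is a constant-elasticity form: L ∝ w^(−3), so ε = −3.

ε = -3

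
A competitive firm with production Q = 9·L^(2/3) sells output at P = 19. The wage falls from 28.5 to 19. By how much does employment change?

From P·MP_L = w with MP_L = 6·L^(-1/3), the labor demand is L(w) = (114/w)^(3).
At w = 28.5: L = 64. At w = 19: L = 216.
ΔL = 216 − 64 = 152.

ΔL = 152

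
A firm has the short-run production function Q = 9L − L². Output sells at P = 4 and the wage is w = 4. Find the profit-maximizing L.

L* = 4

The marginal product of L is MP_L = 9 − 2L.
A price-taking firm hires until the value of the marginal product equals the wage: P·MP_L = w, so 4·(9 − 2L) = 4.
Then 9 − 2L = 1, giving L = 4.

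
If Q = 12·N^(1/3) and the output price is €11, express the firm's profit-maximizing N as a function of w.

MP_N = (1/3)·12·N^(-2/3) = 4·N^(-2/3).
Setting P·MP_N = w: 44·N^(-2/3) = w.
Solving for N: N^(-2/3) = w/44, so N = (44/w)^(3/2).

N(w) = (44/w)^(3/2)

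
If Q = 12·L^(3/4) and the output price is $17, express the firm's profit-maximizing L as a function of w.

MP_L = (3/4)·12·L^(-1/4) = 9·L^(-1/4).
Setting P·MP_L = w: 153·L^(-1/4) = w.
Solving for L: L^(-1/4) = w/153, so L = (153/w)^(4).

L(w) = (153/w)^(4)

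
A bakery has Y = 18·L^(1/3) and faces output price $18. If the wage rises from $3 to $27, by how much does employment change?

From P·MP_L = w with MP_L = 6·L^(-2/3), the labor demand is L(w) = (108/w)^(3/2).
At w = 3: L = 216. At w = 27: L = 8.
ΔL = 8 − 216 = -208.

ΔL = -208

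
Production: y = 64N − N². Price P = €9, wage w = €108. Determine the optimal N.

N* = 26

The marginal product of N is MP_N = 64 − 2N.
A price-taking firm hires until the value of the marginal product equals the wage: P·MP_N = w, so 9·(64 − 2N) = 108.
Then 64 − 2N = 12, giving N = 26.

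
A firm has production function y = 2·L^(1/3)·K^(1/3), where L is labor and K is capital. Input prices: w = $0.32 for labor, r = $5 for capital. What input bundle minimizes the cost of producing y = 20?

Cost minimization requires the marginal rate of technical substitution to equal the input-price ratio: MP_L/MP_K = w/r.
Here MP_L/MP_K = (1/3)·(K/L)/(1/3) = (K/L). Setting this equal to 0.32/5 = 0.064 gives K = 0.064L.
Substituting into y = 20: 2·L^(1/3)·(0.064L)^(1/3) = 20.
Solving, L = 125 and K = 8.

L* = 125, K* = 8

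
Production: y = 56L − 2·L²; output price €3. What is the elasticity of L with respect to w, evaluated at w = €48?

From P·MP_L = w with MP_L = 56 − 4L, labor demand is L(w) = (56 − w/3)/4.
dL/dw = −1/(12) = -1/12.
At w = 48, L = 10, so ε = (dL/dw)·(w/L) = (-1/12)·(48/10) = -0.4.

ε = -0.4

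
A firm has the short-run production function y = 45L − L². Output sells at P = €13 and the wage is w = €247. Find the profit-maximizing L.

The marginal product of L is MP_L = 45 − 2L.
A price-taking firm hires until the value of the marginal product equals the wage: P·MP_L = w, so 13·(45 − 2L) = 247.
Then 45 − 2L = 19, giving L = 13.

L* = 13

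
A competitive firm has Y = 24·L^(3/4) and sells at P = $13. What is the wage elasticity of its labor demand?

ε = -4

MP_L = (3/4)·24·L^(-1/4), so P·MP_L = w gives 234·L^(-1/4) = w.
Solving, L(w) = (234/w)^(4). This is a constant-elasticity form: L ∝ w^(−4), so ε = −4.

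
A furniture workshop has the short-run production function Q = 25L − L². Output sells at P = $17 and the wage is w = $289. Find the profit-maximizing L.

L* = 4

The marginal product of L is MP_L = 25 − 2L.
A price-taking firm hires until the value of the marginal product equals the wage: P·MP_L = w, so 17·(25 − 2L) = 289.
Then 25 − 2L = 17, giving L = 4.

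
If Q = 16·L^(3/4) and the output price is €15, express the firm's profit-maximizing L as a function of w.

L(w) = (180/w)^(4)

MP_L = (3/4)·16·L^(-1/4) = 12·L^(-1/4).
Setting P·MP_L = w: 180·L^(-1/4) = w.
Solving for L: L^(-1/4) = w/180, so L = (180/w)^(4).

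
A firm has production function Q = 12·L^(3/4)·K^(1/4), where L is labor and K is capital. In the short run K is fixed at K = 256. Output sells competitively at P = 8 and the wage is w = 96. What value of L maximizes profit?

With K = 256, MP_L = (3/4)·12·L^(-1/4)·256^(1/4) = 36·L^(-1/4).
Profit maximization for a price taker requires P·MP_L = w: 8·36·L^(-1/4) = 96.
So L^(-1/4) = 1/3, which gives L = 81.

L* = 81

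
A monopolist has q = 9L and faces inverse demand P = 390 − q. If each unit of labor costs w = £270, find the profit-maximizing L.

L* = 20

Marginal revenue from the inverse demand is MR = 390 − 2q.
The marginal product is MP_L = 9.
A monopolist hires until marginal revenue product equals the wage: MR·MP_L = w.
(390 − 18L)·9 = 270, so L = 20.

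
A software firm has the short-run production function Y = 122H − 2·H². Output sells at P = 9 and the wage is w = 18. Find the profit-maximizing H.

The marginal product of H is MP_H = 122 − 4H.
A price-taking firm hires until the value of the marginal product equals the wage: P·MP_H = w, so 9·(122 − 4H) = 18.
Then 122 − 4H = 2, giving H = 30.

H* = 30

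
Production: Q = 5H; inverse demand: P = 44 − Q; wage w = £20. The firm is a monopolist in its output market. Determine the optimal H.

H* = 4

Marginal revenue from the inverse demand is MR = 44 − 2Q.
The marginal product is MP_H = 5.
A monopolist hires until marginal revenue product equals the wage: MR·MP_H = w.
(44 − 10H)·5 = 20, so H = 4.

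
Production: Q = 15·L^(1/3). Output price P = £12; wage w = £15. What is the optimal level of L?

MP_L = (1/3)·15·L^(-2/3) = 5·L^(-2/3).
Profit maximization for a price taker requires P·MP_L = w: 12·5·L^(-2/3) = 15.
So L^(-2/3) = 0.25, which gives L = 8.

L* = 8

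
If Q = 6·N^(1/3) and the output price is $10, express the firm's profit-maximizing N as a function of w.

N(w) = (20/w)^(3/2)

MP_N = (1/3)·6·N^(-2/3) = 2·N^(-2/3).
Setting P·MP_N = w: 20·N^(-2/3) = w.
Solving for N: N^(-2/3) = w/20, so N = (20/w)^(3/2).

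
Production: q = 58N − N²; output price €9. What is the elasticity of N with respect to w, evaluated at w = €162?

ε = -0.45

From P·MP_N = w with MP_N = 58 − 2N, labor demand is N(w) = (58 − w/9)/2.
dN/dw = −1/(18) = -1/18.
At w = 162, N = 20, so ε = (dN/dw)·(w/N) = (-1/18)·(162/20) = -0.45.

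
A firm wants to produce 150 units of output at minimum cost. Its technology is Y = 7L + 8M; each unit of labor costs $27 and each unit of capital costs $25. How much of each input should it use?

The inputs are perfect substitutes, so the firm uses whichever has the lower cost per unit of output.
Cost per unit of output via L is w/7 = 27/7; via M it is r/8 = 3.125. M is cheaper.
Producing Y = 150 with M alone: L = 0, M = 18.75.

L* = 0, M* = 18.75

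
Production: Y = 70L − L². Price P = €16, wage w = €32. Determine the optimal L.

L* = 34

The marginal product of L is MP_L = 70 − 2L.
A price-taking firm hires until the value of the marginal product equals the wage: P·MP_L = w, so 16·(70 − 2L) = 32.
Then 70 − 2L = 2, giving L = 34.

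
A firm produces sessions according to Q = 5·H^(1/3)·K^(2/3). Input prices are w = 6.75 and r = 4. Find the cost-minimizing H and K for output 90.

H* = 8, K* = 27

Cost minimization requires the marginal rate of technical substitution to equal the input-price ratio: MP_H/MP_K = w/r.
Here MP_H/MP_K = (1/3)·(K/H)/(2/3) = 0.5·(K/H). Setting this equal to 6.75/4 = 1.6875 gives K = 3.375H.
Substituting into Q = 90: 5·H^(1/3)·(3.375H)^(2/3) = 90.
Solving, H = 8 and K = 27.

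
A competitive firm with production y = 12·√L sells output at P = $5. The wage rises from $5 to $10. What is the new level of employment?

L* = 9

From P·MP_L = w with MP_L = 6·L^(-1/2), the labor demand is L(w) = (30/w)^(2).
At w = 5: L = 36. At w = 10: L = 9.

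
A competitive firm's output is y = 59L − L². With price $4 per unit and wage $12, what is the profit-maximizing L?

L* = 28

The marginal product of L is MP_L = 59 − 2L.
A price-taking firm hires until the value of the marginal product equals the wage: P·MP_L = w, so 4·(59 − 2L) = 12.
Then 59 − 2L = 3, giving L = 28.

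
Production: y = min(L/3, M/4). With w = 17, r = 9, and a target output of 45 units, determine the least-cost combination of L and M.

L* = 135, M* = 180

With a fixed-proportions technology, the cost-minimizing bundle uses no slack in either input: L/3 = M/4 = y.
So L = 3·45 = 135 and M = 4·45 = 180.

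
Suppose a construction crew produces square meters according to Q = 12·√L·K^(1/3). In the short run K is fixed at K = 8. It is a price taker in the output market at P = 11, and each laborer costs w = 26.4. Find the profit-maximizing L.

With K = 8, MP_L = (1/2)·12·L^(-1/2)·8^(1/3) = 12·L^(-1/2).
Profit maximization for a price taker requires P·MP_L = w: 11·12·L^(-1/2) = 26.4.
So L^(-1/2) = 0.2, which gives L = 25.

L* = 25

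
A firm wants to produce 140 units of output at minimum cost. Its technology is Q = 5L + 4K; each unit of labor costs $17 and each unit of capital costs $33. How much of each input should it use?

The inputs are perfect substitutes, so the firm uses whichever has the lower cost per unit of output.
Cost per unit of output via L is w/5 = 3.4; via K it is r/4 = 8.25. L is cheaper.
Producing Q = 140 with L alone: L = 28, K = 0.

L* = 28, K* = 0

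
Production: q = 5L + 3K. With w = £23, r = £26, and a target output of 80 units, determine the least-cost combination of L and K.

The inputs are perfect substitutes, so the firm uses whichever has the lower cost per unit of output.
Cost per unit of output via L is w/5 = 4.6; via K it is r/3 = 26/3. L is cheaper.
Producing q = 80 with L alone: L = 16, K = 0.

L* = 16, K* = 0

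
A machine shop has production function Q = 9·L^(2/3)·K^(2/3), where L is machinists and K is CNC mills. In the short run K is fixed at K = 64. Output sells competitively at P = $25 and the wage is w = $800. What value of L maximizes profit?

L* = 27

With K = 64, MP_L = (2/3)·9·L^(-1/3)·64^(2/3) = 96·L^(-1/3).
Profit maximization for a price taker requires P·MP_L = w: 25·96·L^(-1/3) = 800.
So L^(-1/3) = 1/3, which gives L = 27.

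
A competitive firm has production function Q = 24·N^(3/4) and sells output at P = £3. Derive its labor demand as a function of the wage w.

MP_N = (3/4)·24·N^(-1/4) = 18·N^(-1/4).
Setting P·MP_N = w: 54·N^(-1/4) = w.
Solving for N: N^(-1/4) = w/54, so N = (54/w)^(4).

N(w) = 8503056/w^(4)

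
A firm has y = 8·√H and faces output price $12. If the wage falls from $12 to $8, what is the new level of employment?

H* = 36

From P·MP_H = w with MP_H = 4·H^(-1/2), the labor demand is H(w) = (48/w)^(2).
At w = 12: H = 16. At w = 8: H = 36.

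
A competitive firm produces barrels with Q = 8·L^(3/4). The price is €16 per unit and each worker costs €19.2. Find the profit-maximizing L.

MP_L = (3/4)·8·L^(-1/4) = 6·L^(-1/4).
Profit maximization for a price taker requires P·MP_L = w: 16·6·L^(-1/4) = 19.2.
So L^(-1/4) = 0.2, which gives L = 625.

L* = 625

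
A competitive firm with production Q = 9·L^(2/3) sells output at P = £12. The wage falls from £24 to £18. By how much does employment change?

From P·MP_L = w with MP_L = 6·L^(-1/3), the labor demand is L(w) = (72/w)^(3).
At w = 24: L = 27. At w = 18: L = 64.
ΔL = 64 − 27 = 37.

ΔL = 37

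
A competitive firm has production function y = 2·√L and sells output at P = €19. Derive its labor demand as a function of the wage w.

L(w) = 361/w²

MP_L = (1/2)·2·L^(-1/2) = L^(-1/2).
Setting P·MP_L = w: 19·L^(-1/2) = w.
Solving for L: L^(-1/2) = w/19, so L = (19/w)^(2).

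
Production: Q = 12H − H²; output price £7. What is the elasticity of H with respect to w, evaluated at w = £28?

From P·MP_H = w with MP_H = 12 − 2H, labor demand is H(w) = (12 − w/7)/2.
dH/dw = −1/(14) = -1/14.
At w = 28, H = 4, so ε = (dH/dw)·(w/H) = (-1/14)·(28/4) = -0.5.

ε = -0.5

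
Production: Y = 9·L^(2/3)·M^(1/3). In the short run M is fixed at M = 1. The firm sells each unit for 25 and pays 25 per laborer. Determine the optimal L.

With M = 1, MP_L = (2/3)·9·L^(-1/3)·1^(1/3) = 6·L^(-1/3).
Profit maximization for a price taker requires P·MP_L = w: 25·6·L^(-1/3) = 25.
So L^(-1/3) = 1/6, which gives L = 216.

L* = 216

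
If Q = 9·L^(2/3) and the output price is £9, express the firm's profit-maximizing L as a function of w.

MP_L = (2/3)·9·L^(-1/3) = 6·L^(-1/3).
Setting P·MP_L = w: 54·L^(-1/3) = w.
Solving for L: L^(-1/3) = w/54, so L = (54/w)^(3).

L(w) = 157464/w³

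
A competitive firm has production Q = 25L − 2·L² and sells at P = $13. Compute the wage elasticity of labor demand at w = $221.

ε = -2.125

From P·MP_L = w with MP_L = 25 − 4L, labor demand is L(w) = (25 − w/13)/4.
dL/dw = −1/(52) = -1/52.
At w = 221, L = 2, so ε = (dL/dw)·(w/L) = (-1/52)·(221/2) = -2.125.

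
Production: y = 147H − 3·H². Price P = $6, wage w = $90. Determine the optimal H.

H* = 22

The marginal product of H is MP_H = 147 − 6H.
A price-taking firm hires until the value of the marginal product equals the wage: P·MP_H = w, so 6·(147 − 6H) = 90.
Then 147 − 6H = 15, giving H = 22.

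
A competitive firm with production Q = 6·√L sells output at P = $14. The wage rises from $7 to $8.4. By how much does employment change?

ΔL = -11

From P·MP_L = w with MP_L = 3·L^(-1/2), the labor demand is L(w) = (42/w)^(2).
At w = 7: L = 36. At w = 8.4: L = 25.
ΔL = 25 − 36 = -11.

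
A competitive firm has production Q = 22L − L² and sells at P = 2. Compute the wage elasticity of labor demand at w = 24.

ε = -1.2

From P·MP_L = w with MP_L = 22 − 2L, labor demand is L(w) = (22 − w/2)/2.
dL/dw = −1/(4) = -0.25.
At w = 24, L = 5, so ε = (dL/dw)·(w/L) = (-0.25)·(24/5) = -1.2.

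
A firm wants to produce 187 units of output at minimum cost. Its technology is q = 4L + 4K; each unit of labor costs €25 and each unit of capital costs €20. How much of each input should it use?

The inputs are perfect substitutes, so the firm uses whichever has the lower cost per unit of output.
Cost per unit of output via L is w/4 = 6.25; via K it is r/4 = 5. K is cheaper.
Producing q = 187 with K alone: L = 0, K = 46.75.

L* = 0, K* = 46.75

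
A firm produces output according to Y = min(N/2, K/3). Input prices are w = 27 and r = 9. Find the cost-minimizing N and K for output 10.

N* = 20, K* = 30

With a fixed-proportions technology, the cost-minimizing bundle uses no slack in either input: N/2 = K/3 = Y.
So N = 2·10 = 20 and K = 3·10 = 30.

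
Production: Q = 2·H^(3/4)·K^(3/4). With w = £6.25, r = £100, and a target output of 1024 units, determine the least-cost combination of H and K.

Cost minimization requires the marginal rate of technical substitution to equal the input-price ratio: MP_H/MP_K = w/r.
Here MP_H/MP_K = (3/4)·(K/H)/(3/4) = (K/H). Setting this equal to 6.25/100 = 0.0625 gives K = 0.0625H.
Substituting into Q = 1024: 2·H^(3/4)·(0.0625H)^(3/4) = 1024.
Solving, H = 256 and K = 16.

H* = 256, K* = 16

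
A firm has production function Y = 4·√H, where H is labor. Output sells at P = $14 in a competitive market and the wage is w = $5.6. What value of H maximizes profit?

MP_H = (1/2)·4·H^(-1/2) = 2·H^(-1/2).
Profit maximization for a price taker requires P·MP_H = w: 14·2·H^(-1/2) = 5.6.
So H^(-1/2) = 0.2, which gives H = 25.

H* = 25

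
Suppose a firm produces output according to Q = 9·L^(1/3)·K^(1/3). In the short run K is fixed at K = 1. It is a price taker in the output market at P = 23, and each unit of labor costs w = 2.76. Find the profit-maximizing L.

With K = 1, MP_L = (1/3)·9·L^(-2/3)·1^(1/3) = 3·L^(-2/3).
Profit maximization for a price taker requires P·MP_L = w: 23·3·L^(-2/3) = 2.76.
So L^(-2/3) = 0.04, which gives L = 125.

L* = 125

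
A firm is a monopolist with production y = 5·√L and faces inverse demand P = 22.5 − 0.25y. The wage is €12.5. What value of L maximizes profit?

Marginal revenue from the inverse demand is MR = 22.5 − 0.5y.
The marginal product is MP_L = 2.5·L^(-1/2).
A monopolist hires until marginal revenue product equals the wage: MR·MP_L = w.
At L, y = 5·√L. Substituting and solving: (22.5 − 2.5·√L)·2.5·L^(-1/2) = 12.5 gives L = 9.

L* = 9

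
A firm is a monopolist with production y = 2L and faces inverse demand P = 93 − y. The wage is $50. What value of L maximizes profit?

L* = 17

Marginal revenue from the inverse demand is MR = 93 − 2y.
The marginal product is MP_L = 2.
A monopolist hires until marginal revenue product equals the wage: MR·MP_L = w.
(93 − 4L)·2 = 50, so L = 17.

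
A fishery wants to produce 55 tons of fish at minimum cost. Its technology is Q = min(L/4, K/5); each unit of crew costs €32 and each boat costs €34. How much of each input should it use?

L* = 220, K* = 275

With a fixed-proportions technology, the cost-minimizing bundle uses no slack in either input: L/4 = K/5 = Q.
So L = 4·55 = 220 and K = 5·55 = 275.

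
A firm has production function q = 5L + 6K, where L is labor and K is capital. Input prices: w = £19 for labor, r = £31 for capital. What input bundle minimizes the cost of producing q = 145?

The inputs are perfect substitutes, so the firm uses whichever has the lower cost per unit of output.
Cost per unit of output via L is w/5 = 3.8; via K it is r/6 = 31/6. L is cheaper.
Producing q = 145 with L alone: L = 29, K = 0.

L* = 29, K* = 0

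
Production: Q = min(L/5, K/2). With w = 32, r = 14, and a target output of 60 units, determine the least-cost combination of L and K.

L* = 300, K* = 120

With a fixed-proportions technology, the cost-minimizing bundle uses no slack in either input: L/5 = K/2 = Q.
So L = 5·60 = 300 and K = 2·60 = 120.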